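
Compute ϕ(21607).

Prime factorization: 21607 = 17 × 31 × 41.
φ(21607) = 21607 · (1 − 1/17) · (1 − 1/31) · (1 − 1/41)
       = 21607 · 19200/21607 = 19200.

19200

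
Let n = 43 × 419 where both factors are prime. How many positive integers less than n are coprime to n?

17556

For distinct primes, φ(pq) = (p−1)(q−1) = 42 × 418 = 17556.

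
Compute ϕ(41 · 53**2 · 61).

6614400

φ(7025309) = 7025309 · (1 − 1/41) · (1 − 1/53) · (1 − 1/61)
       = 7025309 · 124800/132553 = 6614400.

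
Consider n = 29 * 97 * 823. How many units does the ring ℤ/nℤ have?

2209536

φ(2315099) = 2315099 · (1 − 1/29) · (1 − 1/97) · (1 − 1/823)
       = 2315099 · 2209536/2315099 = 2209536.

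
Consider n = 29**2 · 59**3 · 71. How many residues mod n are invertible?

φ(29^2) = 29^2 − 29^1 = 841 − 29 = 812.
φ(59^3) = 59^3 − 59^2 = 205379 − 3481 = 201898.
φ(71) = 71 − 1 = 70.
φ(12263385469) = 812 × 201898 × 70 = 11475882320.

11475882320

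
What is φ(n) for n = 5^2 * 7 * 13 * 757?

1088640

φ(1722175) = 1722175 · (1 − 1/5) · (1 − 1/7) · (1 − 1/13) · (1 − 1/757)
       = 1722175 · 217728/344435 = 1088640.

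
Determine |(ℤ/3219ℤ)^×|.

2016

Factor 3219: 3219 = 3 · 29 · 37.
φ(3) = 3 − 1 = 2.
φ(29) = 29 − 1 = 28.
φ(37) = 37 − 1 = 36.
Multiply: 2 · 28 · 36 = 2016.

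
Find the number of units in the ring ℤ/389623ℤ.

Factor 389623: 389623 = 13 · 17 · 41 · 43.
φ(389623) = 389623 · (1 − 1/13) · (1 − 1/17) · (1 − 1/41) · (1 − 1/43)
       = 389623 · 322560/389623 = 322560.

322560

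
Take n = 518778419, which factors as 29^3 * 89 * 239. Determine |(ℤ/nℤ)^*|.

493189312

φ(29^3) = 29^3 − 29^2 = 24389 − 841 = 23548.
φ(89) = 89 − 1 = 88.
φ(239) = 239 − 1 = 238.
φ(518778419) = 23548 × 88 × 238 = 493189312.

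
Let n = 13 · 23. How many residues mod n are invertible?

φ(13) = 13 − 1 = 12.
φ(23) = 23 − 1 = 22.
Multiply: 12 · 22 = 264.

264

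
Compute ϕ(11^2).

110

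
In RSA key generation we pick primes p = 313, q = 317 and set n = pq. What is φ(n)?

φ(99221) = 99221 · (1 − 1/313) · (1 − 1/317)
       = 99221 · 98592/99221 = 98592.

98592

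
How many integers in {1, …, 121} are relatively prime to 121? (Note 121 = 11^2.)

110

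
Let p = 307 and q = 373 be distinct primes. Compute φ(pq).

φ(307) = 307 − 1 = 306.
φ(373) = 373 − 1 = 372.
Multiply: 306 · 372 = 113832.

113832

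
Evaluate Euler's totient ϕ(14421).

7920

Factor 14421: 14421 = 3 * 11 * 19 * 23.
φ(3) = 3 − 1 = 2.
φ(11) = 11 − 1 = 10.
φ(19) = 19 − 1 = 18.
φ(23) = 23 − 1 = 22.
Since φ is multiplicative, φ(14421) = 2 · 10 · 18 · 22 = 7920.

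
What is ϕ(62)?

30

Prime factorization: 62 = 2 * 31.
φ(62) = 62 · (1 − 1/2) · (1 − 1/31)
       = 62 · 30/62 = 30.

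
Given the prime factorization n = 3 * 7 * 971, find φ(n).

φ(20391) = 20391 · (1 − 1/3) · (1 − 1/7) · (1 − 1/971)
       = 20391 · 11640/20391 = 11640.

11640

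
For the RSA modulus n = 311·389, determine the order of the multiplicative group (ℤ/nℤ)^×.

120280

For distinct primes, φ(pq) = (p−1)(q−1) = 310 × 388 = 120280.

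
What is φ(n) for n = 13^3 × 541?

φ(13^3) = 13^2·(13−1) = 169·12 = 2028.
φ(541) = 541 − 1 = 540.
Since φ is multiplicative, φ(1188577) = 2028 · 540 = 1095120.

1095120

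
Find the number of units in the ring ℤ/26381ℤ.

First factor: 26381 = 23 · 31 · 37.
φ(23) = 23 − 1 = 22.
φ(31) = 31 − 1 = 30.
φ(37) = 37 − 1 = 36.
Since φ is multiplicative, φ(26381) = 22 · 30 · 36 = 23760.

23760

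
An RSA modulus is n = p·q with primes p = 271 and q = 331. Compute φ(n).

φ(271) = 271 − 1 = 270.
φ(331) = 331 − 1 = 330.
Since φ is multiplicative, φ(89701) = 270 · 330 = 89100.

89100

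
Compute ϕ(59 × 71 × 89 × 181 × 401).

25724160000

φ(59) = 59 − 1 = 58.
φ(71) = 71 − 1 = 70.
φ(89) = 89 − 1 = 88.
φ(181) = 181 − 1 = 180.
φ(401) = 401 − 1 = 400.
Multiply: 58 · 70 · 88 · 180 · 400 = 25724160000.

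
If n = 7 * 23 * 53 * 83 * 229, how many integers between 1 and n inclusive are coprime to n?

128329344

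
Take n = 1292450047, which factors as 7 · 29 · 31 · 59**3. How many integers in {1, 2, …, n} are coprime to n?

1017565920

φ(1292450047) = 1292450047 · (1 − 1/7) · (1 − 1/29) · (1 − 1/31) · (1 − 1/59)
       = 1292450047 · 292320/371287 = 1017565920.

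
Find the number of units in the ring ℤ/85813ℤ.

63360

First factor: 85813 = 7 × 13 × 23 × 41.
φ(85813) = 85813 · (1 − 1/7) · (1 − 1/13) · (1 − 1/23) · (1 − 1/41)
       = 85813 · 63360/85813 = 63360.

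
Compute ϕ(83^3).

φ(83^3) = 83^3 − 83^2 = 571787 − 6889 = 564898.

564898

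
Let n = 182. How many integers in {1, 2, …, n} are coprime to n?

72

First factor: 182 = 2 · 7 · 13.
φ(2) = 2 − 1 = 1.
φ(7) = 7 − 1 = 6.
φ(13) = 13 − 1 = 12.
Since φ is multiplicative, φ(182) = 1 · 6 · 12 = 72.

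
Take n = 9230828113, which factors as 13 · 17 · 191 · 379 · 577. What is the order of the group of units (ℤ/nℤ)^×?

7942717440

φ(9230828113) = 9230828113 · (1 − 1/13) · (1 − 1/17) · (1 − 1/191) · (1 − 1/379) · (1 − 1/577)
       = 9230828113 · 7942717440/9230828113 = 7942717440.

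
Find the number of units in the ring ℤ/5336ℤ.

First factor: 5336 = 2**3 · 23 · 29.
φ(2^3) = 2^3 − 2^2 = 8 − 4 = 4.
φ(23) = 23 − 1 = 22.
φ(29) = 29 − 1 = 28.
φ(5336) = 4 × 22 × 28 = 2464.

2464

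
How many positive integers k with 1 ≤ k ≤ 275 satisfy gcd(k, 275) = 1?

200

Prime factorization: 275 = 5**2 × 11.
φ(275) = 275 · (1 − 1/5) · (1 − 1/11)
       = 275 · 40/55 = 200.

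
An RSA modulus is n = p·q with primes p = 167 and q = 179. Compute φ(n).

φ(167) = 167 − 1 = 166.
φ(179) = 179 − 1 = 178.
Multiply: 166 · 178 = 29548.

29548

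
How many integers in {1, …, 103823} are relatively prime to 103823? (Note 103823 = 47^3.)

φ(103823) = 103823 · (1 − 1/47)
       = 103823 · 46/47 = 101614.

101614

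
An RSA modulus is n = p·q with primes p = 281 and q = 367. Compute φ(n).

102480

φ(n) = (p − 1)(q − 1) = (281−1)(367−1) = 280·366 = 102480.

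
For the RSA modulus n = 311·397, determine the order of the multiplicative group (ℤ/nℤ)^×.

122760

φ(n) = (p − 1)(q − 1) = (311−1)(397−1) = 310·396 = 122760.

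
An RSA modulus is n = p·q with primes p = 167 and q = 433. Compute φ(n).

71712

φ(72311) = 72311 · (1 − 1/167) · (1 − 1/433)
       = 72311 · 71712/72311 = 71712.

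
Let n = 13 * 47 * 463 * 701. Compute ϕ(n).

φ(198307993) = 198307993 · (1 − 1/13) · (1 − 1/47) · (1 − 1/463) · (1 − 1/701)
       = 198307993 · 178516800/198307993 = 178516800.

178516800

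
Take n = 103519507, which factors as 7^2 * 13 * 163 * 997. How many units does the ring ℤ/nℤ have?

81321408

φ(103519507) = 103519507 · (1 − 1/7) · (1 − 1/13) · (1 − 1/163) · (1 − 1/997)
       = 103519507 · 11617344/14788501 = 81321408.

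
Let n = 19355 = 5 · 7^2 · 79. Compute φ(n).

φ(5) = 5 − 1 = 4.
φ(7^2) = 7^2 − 7^1 = 49 − 7 = 42.
φ(79) = 79 − 1 = 78.
Multiply: 4 · 42 · 78 = 13104.

13104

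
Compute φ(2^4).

φ(2^4) = 2^4 − 2^3 = 16 − 8 = 8.

8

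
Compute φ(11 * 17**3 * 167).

φ(9025181) = 9025181 · (1 − 1/11) · (1 − 1/17) · (1 − 1/167)
       = 9025181 · 26560/31229 = 7675840.

7675840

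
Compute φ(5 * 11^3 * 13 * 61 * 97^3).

3147694387200

φ(5) = 5 − 1 = 4.
φ(11^3) = 11^3 − 11^2 = 1331 − 121 = 1210.
φ(13) = 13 − 1 = 12.
φ(61) = 61 − 1 = 60.
φ(97^3) = 97^3 − 97^2 = 912673 − 9409 = 903264.
Multiply: 4 · 1210 · 12 · 60 · 903264 = 3147694387200.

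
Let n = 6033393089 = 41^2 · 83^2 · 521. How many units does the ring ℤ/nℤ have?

φ(6033393089) = 6033393089 · (1 − 1/41) · (1 − 1/83) · (1 − 1/521)
       = 6033393089 · 1705600/1772963 = 5804156800.

5804156800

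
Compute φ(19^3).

φ(6859) = 6859 · (1 − 1/19)
       = 6859 · 18/19 = 6498.

6498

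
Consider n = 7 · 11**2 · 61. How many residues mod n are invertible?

39600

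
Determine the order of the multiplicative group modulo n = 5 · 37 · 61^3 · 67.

φ(5) = 5 − 1 = 4.
φ(37) = 37 − 1 = 36.
φ(61^3) = 61^2·(61−1) = 3721·60 = 223260.
φ(67) = 67 − 1 = 66.
φ(2813429495) = 4 × 36 × 223260 × 66 = 2121863040.

2121863040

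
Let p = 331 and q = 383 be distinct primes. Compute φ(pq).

φ(n) = (p − 1)(q − 1) = (331−1)(383−1) = 330·382 = 126060.

126060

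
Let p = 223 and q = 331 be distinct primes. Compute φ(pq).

73260

φ(pq) = (p−1)(q−1) = 222 · 330 = 73260.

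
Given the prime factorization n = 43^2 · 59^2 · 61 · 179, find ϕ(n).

66003809760

φ(43^2) = 43^2 − 43^1 = 1849 − 43 = 1806.
φ(59^2) = 59^2 − 59^1 = 3481 − 59 = 3422.
φ(61) = 61 − 1 = 60.
φ(179) = 179 − 1 = 178.
φ(70278713111) = 1806 × 3422 × 60 × 178 = 66003809760.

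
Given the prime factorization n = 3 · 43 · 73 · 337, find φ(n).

φ(3) = 3 − 1 = 2.
φ(43) = 43 − 1 = 42.
φ(73) = 73 − 1 = 72.
φ(337) = 337 − 1 = 336.
φ(3173529) = 2 × 42 × 72 × 336 = 2032128.

2032128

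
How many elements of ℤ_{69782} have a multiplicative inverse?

Factor 69782: 69782 = 2 · 23 · 37 · 41.
φ(69782) = 69782 · (1 − 1/2) · (1 − 1/23) · (1 − 1/37) · (1 − 1/41)
       = 69782 · 31680/69782 = 31680.

31680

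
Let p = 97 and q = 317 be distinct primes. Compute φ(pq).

30336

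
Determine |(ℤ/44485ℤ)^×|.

First factor: 44485 = 5 · 7 · 31 · 41.
φ(44485) = 44485 · (1 − 1/5) · (1 − 1/7) · (1 − 1/31) · (1 − 1/41)
       = 44485 · 28800/44485 = 28800.

28800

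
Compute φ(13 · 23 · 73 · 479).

9085824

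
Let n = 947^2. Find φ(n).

895862

φ(947^2) = 947^2 − 947^1 = 896809 − 947 = 895862.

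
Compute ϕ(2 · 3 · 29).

φ(2) = 2 − 1 = 1.
φ(3) = 3 − 1 = 2.
φ(29) = 29 − 1 = 28.
Multiply: 1 · 2 · 28 = 56.

56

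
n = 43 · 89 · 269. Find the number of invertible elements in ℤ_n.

φ(1029463) = 1029463 · (1 − 1/43) · (1 − 1/89) · (1 − 1/269)
       = 1029463 · 990528/1029463 = 990528.

990528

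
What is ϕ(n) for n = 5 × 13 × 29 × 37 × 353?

φ(24619985) = 24619985 · (1 − 1/5) · (1 − 1/13) · (1 − 1/29) · (1 − 1/37) · (1 − 1/353)
       = 24619985 · 17031168/24619985 = 17031168.

17031168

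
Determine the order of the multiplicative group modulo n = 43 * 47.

1932

φ(43) = 43 − 1 = 42.
φ(47) = 47 − 1 = 46.
φ(2021) = 42 × 46 = 1932.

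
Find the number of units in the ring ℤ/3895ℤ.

2880

Factor 3895: 3895 = 5 · 19 · 41.
φ(3895) = 3895 · (1 − 1/5) · (1 − 1/19) · (1 − 1/41)
       = 3895 · 2880/3895 = 2880.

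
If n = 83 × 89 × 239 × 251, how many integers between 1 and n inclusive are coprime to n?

φ(83) = 83 − 1 = 82.
φ(89) = 89 − 1 = 88.
φ(239) = 239 − 1 = 238.
φ(251) = 251 − 1 = 250.
φ(443138743) = 82 × 88 × 238 × 250 = 429352000.

429352000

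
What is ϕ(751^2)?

563250

φ(564001) = 564001 · (1 − 1/751)
       = 564001 · 750/751 = 563250.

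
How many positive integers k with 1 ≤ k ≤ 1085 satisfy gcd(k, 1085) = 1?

720

First factor: 1085 = 5 × 7 × 31.
φ(5) = 5 − 1 = 4.
φ(7) = 7 − 1 = 6.
φ(31) = 31 − 1 = 30.
Multiply: 4 · 6 · 30 = 720.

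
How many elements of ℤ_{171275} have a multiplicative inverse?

Factor 171275: 171275 = 5^2 * 13 * 17 * 31.
φ(171275) = 171275 · (1 − 1/5) · (1 − 1/13) · (1 − 1/17) · (1 − 1/31)
       = 171275 · 23040/34255 = 115200.

115200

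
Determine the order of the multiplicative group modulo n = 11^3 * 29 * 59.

1965040

φ(11^3) = 11^3 − 11^2 = 1331 − 121 = 1210.
φ(29) = 29 − 1 = 28.
φ(59) = 59 − 1 = 58.
Since φ is multiplicative, φ(2277341) = 1210 · 28 · 58 = 1965040.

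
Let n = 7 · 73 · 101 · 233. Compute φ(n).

φ(7) = 7 − 1 = 6.
φ(73) = 73 − 1 = 72.
φ(101) = 101 − 1 = 100.
φ(233) = 233 − 1 = 232.
Since φ is multiplicative, φ(12025363) = 6 · 72 · 100 · 232 = 10022400.

10022400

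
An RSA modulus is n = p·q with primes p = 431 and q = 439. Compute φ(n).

188340

φ(n) = (p − 1)(q − 1) = (431−1)(439−1) = 430·438 = 188340.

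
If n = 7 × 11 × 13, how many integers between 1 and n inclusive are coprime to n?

φ(7) = 7 − 1 = 6.
φ(11) = 11 − 1 = 10.
φ(13) = 13 − 1 = 12.
Since φ is multiplicative, φ(1001) = 6 · 10 · 12 = 720.

720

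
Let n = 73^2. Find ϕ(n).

5256

φ(5329) = 5329 · (1 − 1/73)
       = 5329 · 72/73 = 5256.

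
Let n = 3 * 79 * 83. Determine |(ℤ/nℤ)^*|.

φ(19671) = 19671 · (1 − 1/3) · (1 − 1/79) · (1 − 1/83)
       = 19671 · 12792/19671 = 12792.

12792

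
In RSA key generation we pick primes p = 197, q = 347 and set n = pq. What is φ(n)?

67816

φ(197) = 197 − 1 = 196.
φ(347) = 347 − 1 = 346.
Multiply: 196 · 346 = 67816.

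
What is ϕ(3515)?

2592

3515 = 5 × 19 × 37.
φ(3515) = 3515 · (1 − 1/5) · (1 − 1/19) · (1 − 1/37)
       = 3515 · 2592/3515 = 2592.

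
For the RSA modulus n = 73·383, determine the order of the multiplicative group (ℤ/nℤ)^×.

27504

For distinct primes, φ(pq) = (p−1)(q−1) = 72 × 382 = 27504.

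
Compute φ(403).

First factor: 403 = 13 * 31.
φ(403) = 403 · (1 − 1/13) · (1 − 1/31)
       = 403 · 360/403 = 360.

360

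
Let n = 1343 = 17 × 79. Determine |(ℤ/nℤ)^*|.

1248

φ(17) = 17 − 1 = 16.
φ(79) = 79 − 1 = 78.
φ(1343) = 16 × 78 = 1248.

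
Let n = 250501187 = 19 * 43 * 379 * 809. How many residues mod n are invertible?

230900544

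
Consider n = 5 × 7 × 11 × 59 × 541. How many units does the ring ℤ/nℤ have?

7516800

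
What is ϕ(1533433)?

Prime factorization: 1533433 = 11^2 · 19 · 23 · 29.
φ(11^2) = 11^1·(11−1) = 11·10 = 110.
φ(19) = 19 − 1 = 18.
φ(23) = 23 − 1 = 22.
φ(29) = 29 − 1 = 28.
Since φ is multiplicative, φ(1533433) = 110 · 18 · 22 · 28 = 1219680.

1219680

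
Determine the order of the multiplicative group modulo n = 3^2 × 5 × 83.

1968

φ(3^2) = 3^1·(3−1) = 3·2 = 6.
φ(5) = 5 − 1 = 4.
φ(83) = 83 − 1 = 82.
φ(3735) = 6 × 4 × 82 = 1968.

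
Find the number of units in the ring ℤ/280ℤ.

96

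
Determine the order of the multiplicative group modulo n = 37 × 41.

φ(37) = 37 − 1 = 36.
φ(41) = 41 − 1 = 40.
Since φ is multiplicative, φ(1517) = 36 · 40 = 1440.

1440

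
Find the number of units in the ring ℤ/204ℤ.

Prime factorization: 204 = 2**2 * 3 * 17.
φ(2^2) = 2^2 − 2^1 = 4 − 2 = 2.
φ(3) = 3 − 1 = 2.
φ(17) = 17 − 1 = 16.
Since φ is multiplicative, φ(204) = 2 · 2 · 16 = 64.

64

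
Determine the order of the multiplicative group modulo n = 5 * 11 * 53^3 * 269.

φ(5) = 5 − 1 = 4.
φ(11) = 11 − 1 = 10.
φ(53^3) = 53^2·(53−1) = 2809·52 = 146068.
φ(269) = 269 − 1 = 268.
φ(2202635215) = 4 × 10 × 146068 × 268 = 1565848960.

1565848960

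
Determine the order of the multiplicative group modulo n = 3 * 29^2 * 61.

φ(3) = 3 − 1 = 2.
φ(29^2) = 29^2 − 29^1 = 841 − 29 = 812.
φ(61) = 61 − 1 = 60.
Since φ is multiplicative, φ(153903) = 2 · 812 · 60 = 97440.

97440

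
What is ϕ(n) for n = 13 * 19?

φ(247) = 247 · (1 − 1/13) · (1 − 1/19)
       = 247 · 216/247 = 216.

216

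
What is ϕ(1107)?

720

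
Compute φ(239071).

Factor 239071: 239071 = 7**3 × 17 × 41.
φ(239071) = 239071 · (1 − 1/7) · (1 − 1/17) · (1 − 1/41)
       = 239071 · 3840/4879 = 188160.

188160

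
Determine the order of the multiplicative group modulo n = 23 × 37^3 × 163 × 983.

φ(23) = 23 − 1 = 22.
φ(37^3) = 37^2·(37−1) = 1369·36 = 49284.
φ(163) = 163 − 1 = 162.
φ(983) = 983 − 1 = 982.
φ(186669829351) = 22 × 49284 × 162 × 982 = 172486508832.

172486508832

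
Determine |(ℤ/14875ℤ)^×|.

9600

Prime factorization: 14875 = 5**3 * 7 * 17.
φ(5^3) = 5^2·(5−1) = 25·4 = 100.
φ(7) = 7 − 1 = 6.
φ(17) = 17 − 1 = 16.
Since φ is multiplicative, φ(14875) = 100 · 6 · 16 = 9600.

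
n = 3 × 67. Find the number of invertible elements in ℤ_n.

132

φ(201) = 201 · (1 − 1/3) · (1 − 1/67)
       = 201 · 132/201 = 132.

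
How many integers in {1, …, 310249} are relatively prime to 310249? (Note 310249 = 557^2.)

φ(310249) = 310249 · (1 − 1/557)
       = 310249 · 556/557 = 309692.

309692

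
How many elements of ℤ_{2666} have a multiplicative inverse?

First factor: 2666 = 2 · 31 · 43.
φ(2666) = 2666 · (1 − 1/2) · (1 − 1/31) · (1 − 1/43)
       = 2666 · 1260/2666 = 1260.

1260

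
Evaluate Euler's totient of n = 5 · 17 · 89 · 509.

2861056

φ(3850585) = 3850585 · (1 − 1/5) · (1 − 1/17) · (1 − 1/89) · (1 − 1/509)
       = 3850585 · 2861056/3850585 = 2861056.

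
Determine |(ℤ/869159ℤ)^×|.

First factor: 869159 = 17 · 29 · 41 · 43.
φ(17) = 17 − 1 = 16.
φ(29) = 29 − 1 = 28.
φ(41) = 41 − 1 = 40.
φ(43) = 43 − 1 = 42.
Since φ is multiplicative, φ(869159) = 16 · 28 · 40 · 42 = 752640.

752640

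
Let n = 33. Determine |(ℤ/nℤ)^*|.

20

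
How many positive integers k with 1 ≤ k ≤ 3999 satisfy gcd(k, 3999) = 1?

3999 = 3 · 31 · 43.
φ(3999) = 3999 · (1 − 1/3) · (1 − 1/31) · (1 − 1/43)
       = 3999 · 2520/3999 = 2520.

2520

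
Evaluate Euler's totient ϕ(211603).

163296

Prime factorization: 211603 = 7 · 19 · 37 · 43.
φ(7) = 7 − 1 = 6.
φ(19) = 19 − 1 = 18.
φ(37) = 37 − 1 = 36.
φ(43) = 43 − 1 = 42.
φ(211603) = 6 × 18 × 36 × 42 = 163296.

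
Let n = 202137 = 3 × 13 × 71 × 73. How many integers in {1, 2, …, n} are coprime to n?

120960

φ(3) = 3 − 1 = 2.
φ(13) = 13 − 1 = 12.
φ(71) = 71 − 1 = 70.
φ(73) = 73 − 1 = 72.
Since φ is multiplicative, φ(202137) = 2 · 12 · 70 · 72 = 120960.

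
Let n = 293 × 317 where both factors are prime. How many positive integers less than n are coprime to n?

φ(293) = 293 − 1 = 292.
φ(317) = 317 − 1 = 316.
Since φ is multiplicative, φ(92881) = 292 · 316 = 92272.

92272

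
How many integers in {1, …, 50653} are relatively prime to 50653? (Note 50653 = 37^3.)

49284

φ(37^3) = 37^2·(37−1) = 1369·36 = 49284.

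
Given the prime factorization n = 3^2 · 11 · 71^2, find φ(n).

298200

φ(3^2) = 3^2 − 3^1 = 9 − 3 = 6.
φ(11) = 11 − 1 = 10.
φ(71^2) = 71^1·(71−1) = 71·70 = 4970.
φ(499059) = 6 × 10 × 4970 = 298200.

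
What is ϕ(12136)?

5760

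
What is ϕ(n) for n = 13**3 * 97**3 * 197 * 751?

φ(13^3) = 13^3 − 13^2 = 2197 − 169 = 2028.
φ(97^3) = 97^3 − 97^2 = 912673 − 9409 = 903264.
φ(197) = 197 − 1 = 196.
φ(751) = 751 − 1 = 750.
Multiply: 2028 · 903264 · 196 · 750 = 269277450624000.

269277450624000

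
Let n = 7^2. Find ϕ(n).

φ(7^2) = 7^1·(7−1) = 7·6 = 42.

42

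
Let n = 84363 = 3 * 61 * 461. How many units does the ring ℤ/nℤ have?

φ(3) = 3 − 1 = 2.
φ(61) = 61 − 1 = 60.
φ(461) = 461 − 1 = 460.
Since φ is multiplicative, φ(84363) = 2 · 60 · 460 = 55200.

55200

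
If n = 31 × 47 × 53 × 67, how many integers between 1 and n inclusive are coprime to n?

4736160

φ(5173807) = 5173807 · (1 − 1/31) · (1 − 1/47) · (1 − 1/53) · (1 − 1/67)
       = 5173807 · 4736160/5173807 = 4736160.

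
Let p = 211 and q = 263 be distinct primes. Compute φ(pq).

55020

φ(55493) = 55493 · (1 − 1/211) · (1 − 1/263)
       = 55493 · 55020/55493 = 55020.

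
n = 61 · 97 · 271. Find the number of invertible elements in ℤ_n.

1555200

φ(1603507) = 1603507 · (1 − 1/61) · (1 − 1/97) · (1 − 1/271)
       = 1603507 · 1555200/1603507 = 1555200.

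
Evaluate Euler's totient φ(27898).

12096

Factor 27898: 27898 = 2 · 13 · 29 · 37.
φ(27898) = 27898 · (1 − 1/2) · (1 − 1/13) · (1 − 1/29) · (1 − 1/37)
       = 27898 · 12096/27898 = 12096.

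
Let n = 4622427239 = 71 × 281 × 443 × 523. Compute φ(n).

4522190400

φ(71) = 71 − 1 = 70.
φ(281) = 281 − 1 = 280.
φ(443) = 443 − 1 = 442.
φ(523) = 523 − 1 = 522.
Since φ is multiplicative, φ(4622427239) = 70 · 280 · 442 · 522 = 4522190400.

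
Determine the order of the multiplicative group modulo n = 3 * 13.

24

φ(39) = 39 · (1 − 1/3) · (1 − 1/13)
       = 39 · 24/39 = 24.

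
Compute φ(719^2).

φ(516961) = 516961 · (1 − 1/719)
       = 516961 · 718/719 = 516242.

516242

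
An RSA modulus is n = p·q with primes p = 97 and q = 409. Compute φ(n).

φ(97) = 97 − 1 = 96.
φ(409) = 409 − 1 = 408.
Since φ is multiplicative, φ(39673) = 96 · 408 = 39168.

39168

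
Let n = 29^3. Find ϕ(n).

φ(24389) = 24389 · (1 − 1/29)
       = 24389 · 28/29 = 23548.

23548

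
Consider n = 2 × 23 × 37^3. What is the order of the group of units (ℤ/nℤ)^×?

1084248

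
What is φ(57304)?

24192

First factor: 57304 = 2**3 × 13 × 19 × 29.
φ(2^3) = 2^3 − 2^2 = 8 − 4 = 4.
φ(13) = 13 − 1 = 12.
φ(19) = 19 − 1 = 18.
φ(29) = 29 − 1 = 28.
φ(57304) = 4 × 12 × 18 × 28 = 24192.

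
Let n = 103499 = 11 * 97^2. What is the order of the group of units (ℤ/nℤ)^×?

93120

φ(103499) = 103499 · (1 − 1/11) · (1 − 1/97)
       = 103499 · 960/1067 = 93120.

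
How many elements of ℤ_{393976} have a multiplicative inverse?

174240

Prime factorization: 393976 = 2^3 × 11^3 × 37.
φ(393976) = 393976 · (1 − 1/2) · (1 − 1/11) · (1 − 1/37)
       = 393976 · 360/814 = 174240.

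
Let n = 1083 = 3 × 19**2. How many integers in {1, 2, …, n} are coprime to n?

φ(1083) = 1083 · (1 − 1/3) · (1 − 1/19)
       = 1083 · 36/57 = 684.

684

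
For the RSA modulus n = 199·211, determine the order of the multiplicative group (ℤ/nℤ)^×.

φ(pq) = (p−1)(q−1) = 198 · 210 = 41580.

41580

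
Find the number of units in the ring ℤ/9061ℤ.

7680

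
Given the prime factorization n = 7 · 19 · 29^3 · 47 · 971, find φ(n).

φ(7) = 7 − 1 = 6.
φ(19) = 19 − 1 = 18.
φ(29^3) = 29^3 − 29^2 = 24389 − 841 = 23548.
φ(47) = 47 − 1 = 46.
φ(971) = 971 − 1 = 970.
φ(148034425469) = 6 × 18 × 23548 × 46 × 970 = 113476870080.

113476870080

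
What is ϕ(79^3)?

φ(493039) = 493039 · (1 − 1/79)
       = 493039 · 78/79 = 486798.

486798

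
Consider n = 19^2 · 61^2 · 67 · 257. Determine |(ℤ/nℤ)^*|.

21149061120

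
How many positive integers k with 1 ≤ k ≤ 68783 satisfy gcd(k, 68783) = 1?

Factor 68783: 68783 = 11 * 13^2 * 37.
φ(11) = 11 − 1 = 10.
φ(13^2) = 13^2 − 13^1 = 169 − 13 = 156.
φ(37) = 37 − 1 = 36.
Since φ is multiplicative, φ(68783) = 10 · 156 · 36 = 56160.

56160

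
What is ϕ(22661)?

20160

First factor: 22661 = 17 * 31 * 43.
φ(17) = 17 − 1 = 16.
φ(31) = 31 − 1 = 30.
φ(43) = 43 − 1 = 42.
φ(22661) = 16 × 30 × 42 = 20160.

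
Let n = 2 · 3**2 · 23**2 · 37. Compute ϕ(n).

109296

φ(352314) = 352314 · (1 − 1/2) · (1 − 1/3) · (1 − 1/23) · (1 − 1/37)
       = 352314 · 1584/5106 = 109296.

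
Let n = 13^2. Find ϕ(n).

φ(13^2) = 13^2 − 13^1 = 169 − 13 = 156.

156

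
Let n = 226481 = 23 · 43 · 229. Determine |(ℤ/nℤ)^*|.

210672

φ(226481) = 226481 · (1 − 1/23) · (1 − 1/43) · (1 − 1/229)
       = 226481 · 210672/226481 = 210672.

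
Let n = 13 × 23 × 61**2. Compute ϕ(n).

966240

φ(1112579) = 1112579 · (1 − 1/13) · (1 − 1/23) · (1 − 1/61)
       = 1112579 · 15840/18239 = 966240.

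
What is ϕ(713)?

First factor: 713 = 23 · 31.
φ(23) = 23 − 1 = 22.
φ(31) = 31 − 1 = 30.
φ(713) = 22 × 30 = 660.

660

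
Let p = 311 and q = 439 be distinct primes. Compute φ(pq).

φ(n) = (p − 1)(q − 1) = (311−1)(439−1) = 310·438 = 135780.

135780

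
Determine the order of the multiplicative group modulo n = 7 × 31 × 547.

98280

φ(118699) = 118699 · (1 − 1/7) · (1 − 1/31) · (1 − 1/547)
       = 118699 · 98280/118699 = 98280.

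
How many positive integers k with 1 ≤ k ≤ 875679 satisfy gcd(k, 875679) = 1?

465696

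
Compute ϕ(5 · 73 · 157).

φ(57305) = 57305 · (1 − 1/5) · (1 − 1/73) · (1 − 1/157)
       = 57305 · 44928/57305 = 44928.

44928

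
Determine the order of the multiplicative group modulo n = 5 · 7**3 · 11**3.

φ(5) = 5 − 1 = 4.
φ(7^3) = 7^2·(7−1) = 49·6 = 294.
φ(11^3) = 11^2·(11−1) = 121·10 = 1210.
φ(2282665) = 4 × 294 × 1210 = 1422960.

1422960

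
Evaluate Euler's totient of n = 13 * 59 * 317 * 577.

126683136

φ(13) = 13 − 1 = 12.
φ(59) = 59 − 1 = 58.
φ(317) = 317 − 1 = 316.
φ(577) = 577 − 1 = 576.
Multiply: 12 · 58 · 316 · 576 = 126683136.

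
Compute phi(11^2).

110

φ(11^2) = 11^1·(11−1) = 11·10 = 110.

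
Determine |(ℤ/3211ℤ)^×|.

2808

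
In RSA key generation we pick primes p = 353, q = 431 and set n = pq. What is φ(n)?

151360

φ(353) = 353 − 1 = 352.
φ(431) = 431 − 1 = 430.
Since φ is multiplicative, φ(152143) = 352 · 430 = 151360.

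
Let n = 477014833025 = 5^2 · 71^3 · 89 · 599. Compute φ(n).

371388617600

φ(5^2) = 5^1·(5−1) = 5·4 = 20.
φ(71^3) = 71^3 − 71^2 = 357911 − 5041 = 352870.
φ(89) = 89 − 1 = 88.
φ(599) = 599 − 1 = 598.
Multiply: 20 · 352870 · 88 · 598 = 371388617600.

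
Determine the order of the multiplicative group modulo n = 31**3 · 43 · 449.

φ(575174837) = 575174837 · (1 − 1/31) · (1 − 1/43) · (1 − 1/449)
       = 575174837 · 564480/598517 = 542465280.

542465280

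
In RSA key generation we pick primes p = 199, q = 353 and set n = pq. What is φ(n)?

For distinct primes, φ(pq) = (p−1)(q−1) = 198 × 352 = 69696.

69696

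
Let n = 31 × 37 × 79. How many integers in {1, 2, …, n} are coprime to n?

84240

φ(90613) = 90613 · (1 − 1/31) · (1 − 1/37) · (1 − 1/79)
       = 90613 · 84240/90613 = 84240.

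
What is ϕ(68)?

68 = 2^2 * 17.
φ(2^2) = 2^2 − 2^1 = 4 − 2 = 2.
φ(17) = 17 − 1 = 16.
φ(68) = 2 × 16 = 32.

32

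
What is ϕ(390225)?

Prime factorization: 390225 = 3 * 5^2 * 11^2 * 43.
φ(390225) = 390225 · (1 − 1/3) · (1 − 1/5) · (1 − 1/11) · (1 − 1/43)
       = 390225 · 3360/7095 = 184800.

184800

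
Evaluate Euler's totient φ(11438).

11438 = 2 · 7 · 19 · 43.
φ(11438) = 11438 · (1 − 1/2) · (1 − 1/7) · (1 − 1/19) · (1 − 1/43)
       = 11438 · 4536/11438 = 4536.

4536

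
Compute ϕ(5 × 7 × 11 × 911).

φ(350735) = 350735 · (1 − 1/5) · (1 − 1/7) · (1 − 1/11) · (1 − 1/911)
       = 350735 · 218400/350735 = 218400.

218400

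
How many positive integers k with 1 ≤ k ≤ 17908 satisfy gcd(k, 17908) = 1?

7920

Factor 17908: 17908 = 2**2 · 11**2 · 37.
φ(17908) = 17908 · (1 − 1/2) · (1 − 1/11) · (1 − 1/37)
       = 17908 · 360/814 = 7920.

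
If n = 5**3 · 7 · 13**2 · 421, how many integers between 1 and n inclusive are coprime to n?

φ(5^3) = 5^3 − 5^2 = 125 − 25 = 100.
φ(7) = 7 − 1 = 6.
φ(13^2) = 13^2 − 13^1 = 169 − 13 = 156.
φ(421) = 421 − 1 = 420.
φ(62255375) = 100 × 6 × 156 × 420 = 39312000.

39312000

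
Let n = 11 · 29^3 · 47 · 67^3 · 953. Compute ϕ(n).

φ(3614113984517707) = 3614113984517707 · (1 − 1/11) · (1 − 1/29) · (1 − 1/47) · (1 − 1/67) · (1 − 1/953)
       = 3614113984517707 · 809276160/957318043 = 3055219013763840.

3055219013763840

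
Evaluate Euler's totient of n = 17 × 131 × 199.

411840

φ(17) = 17 − 1 = 16.
φ(131) = 131 − 1 = 130.
φ(199) = 199 − 1 = 198.
φ(443173) = 16 × 130 × 198 = 411840.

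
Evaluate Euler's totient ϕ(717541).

604800

717541 = 11 * 37 * 41 * 43.
φ(717541) = 717541 · (1 − 1/11) · (1 − 1/37) · (1 − 1/41) · (1 − 1/43)
       = 717541 · 604800/717541 = 604800.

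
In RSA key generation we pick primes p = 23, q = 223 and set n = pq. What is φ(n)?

4884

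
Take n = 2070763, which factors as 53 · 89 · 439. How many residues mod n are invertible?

2004288

φ(2070763) = 2070763 · (1 − 1/53) · (1 − 1/89) · (1 − 1/439)
       = 2070763 · 2004288/2070763 = 2004288.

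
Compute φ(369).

240

Prime factorization: 369 = 3^2 * 41.
φ(3^2) = 3^1·(3−1) = 3·2 = 6.
φ(41) = 41 − 1 = 40.
φ(369) = 6 × 40 = 240.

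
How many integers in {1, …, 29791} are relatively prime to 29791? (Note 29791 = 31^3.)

28830

φ(31^3) = 31^3 − 31^2 = 29791 − 961 = 28830.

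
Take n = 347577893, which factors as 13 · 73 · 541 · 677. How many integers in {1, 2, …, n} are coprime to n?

φ(13) = 13 − 1 = 12.
φ(73) = 73 − 1 = 72.
φ(541) = 541 − 1 = 540.
φ(677) = 677 − 1 = 676.
Multiply: 12 · 72 · 540 · 676 = 315394560.

315394560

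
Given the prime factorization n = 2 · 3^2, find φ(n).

φ(18) = 18 · (1 − 1/2) · (1 − 1/3)
       = 18 · 2/6 = 6.

6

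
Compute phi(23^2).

φ(529) = 529 · (1 − 1/23)
       = 529 · 22/23 = 506.

506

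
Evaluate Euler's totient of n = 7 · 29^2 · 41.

194880

φ(241367) = 241367 · (1 − 1/7) · (1 − 1/29) · (1 − 1/41)
       = 241367 · 6720/8323 = 194880.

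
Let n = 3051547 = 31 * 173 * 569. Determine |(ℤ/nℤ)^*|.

2930880

φ(3051547) = 3051547 · (1 − 1/31) · (1 − 1/173) · (1 − 1/569)
       = 3051547 · 2930880/3051547 = 2930880.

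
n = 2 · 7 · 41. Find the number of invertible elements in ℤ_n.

φ(574) = 574 · (1 − 1/2) · (1 − 1/7) · (1 − 1/41)
       = 574 · 240/574 = 240.

240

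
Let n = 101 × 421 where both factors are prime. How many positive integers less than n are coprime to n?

φ(pq) = (p−1)(q−1) = 100 · 420 = 42000.

42000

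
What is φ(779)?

Prime factorization: 779 = 19 * 41.
φ(19) = 19 − 1 = 18.
φ(41) = 41 − 1 = 40.
φ(779) = 18 × 40 = 720.

720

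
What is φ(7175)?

First factor: 7175 = 5^2 · 7 · 41.
φ(7175) = 7175 · (1 − 1/5) · (1 − 1/7) · (1 − 1/41)
       = 7175 · 960/1435 = 4800.

4800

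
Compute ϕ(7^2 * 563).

23604

φ(7^2) = 7^2 − 7^1 = 49 − 7 = 42.
φ(563) = 563 − 1 = 562.
Since φ is multiplicative, φ(27587) = 42 · 562 = 23604.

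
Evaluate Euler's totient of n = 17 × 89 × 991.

1393920

φ(17) = 17 − 1 = 16.
φ(89) = 89 − 1 = 88.
φ(991) = 991 − 1 = 990.
Multiply: 16 · 88 · 990 = 1393920.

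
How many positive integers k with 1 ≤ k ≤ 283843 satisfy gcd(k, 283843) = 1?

221760

283843 = 7 * 23 * 41 * 43.
φ(7) = 7 − 1 = 6.
φ(23) = 23 − 1 = 22.
φ(41) = 41 − 1 = 40.
φ(43) = 43 − 1 = 42.
Multiply: 6 · 22 · 40 · 42 = 221760.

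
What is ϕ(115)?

115 = 5 * 23.
φ(115) = 115 · (1 − 1/5) · (1 − 1/23)
       = 115 · 88/115 = 88.

88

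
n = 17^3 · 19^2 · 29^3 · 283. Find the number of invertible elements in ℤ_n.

10501396754688

φ(17^3) = 17^3 − 17^2 = 4913 − 289 = 4624.
φ(19^2) = 19^1·(19−1) = 19·18 = 342.
φ(29^3) = 29^2·(29−1) = 841·28 = 23548.
φ(283) = 283 − 1 = 282.
Since φ is multiplicative, φ(12241493188591) = 4624 · 342 · 23548 · 282 = 10501396754688.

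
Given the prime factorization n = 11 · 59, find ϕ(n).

580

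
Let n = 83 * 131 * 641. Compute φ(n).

6822400

φ(6969593) = 6969593 · (1 − 1/83) · (1 − 1/131) · (1 − 1/641)
       = 6969593 · 6822400/6969593 = 6822400.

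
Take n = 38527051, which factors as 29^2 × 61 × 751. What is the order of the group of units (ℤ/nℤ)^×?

36540000

φ(38527051) = 38527051 · (1 − 1/29) · (1 − 1/61) · (1 − 1/751)
       = 38527051 · 1260000/1328519 = 36540000.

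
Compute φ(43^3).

φ(79507) = 79507 · (1 − 1/43)
       = 79507 · 42/43 = 77658.

77658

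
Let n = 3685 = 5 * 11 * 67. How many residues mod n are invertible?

2640

φ(5) = 5 − 1 = 4.
φ(11) = 11 − 1 = 10.
φ(67) = 67 − 1 = 66.
Multiply: 4 · 10 · 66 = 2640.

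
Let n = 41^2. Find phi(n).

φ(41^2) = 41^2 − 41^1 = 1681 − 41 = 1640.

1640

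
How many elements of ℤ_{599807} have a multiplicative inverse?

Factor 599807: 599807 = 13 * 29 * 37 * 43.
φ(13) = 13 − 1 = 12.
φ(29) = 29 − 1 = 28.
φ(37) = 37 − 1 = 36.
φ(43) = 43 − 1 = 42.
Multiply: 12 · 28 · 36 · 42 = 508032.

508032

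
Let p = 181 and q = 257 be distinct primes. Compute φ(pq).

46080

φ(46517) = 46517 · (1 − 1/181) · (1 − 1/257)
       = 46517 · 46080/46517 = 46080.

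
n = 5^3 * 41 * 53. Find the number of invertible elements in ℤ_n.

208000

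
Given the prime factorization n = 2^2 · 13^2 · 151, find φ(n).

46800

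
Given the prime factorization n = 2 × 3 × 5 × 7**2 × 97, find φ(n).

φ(142590) = 142590 · (1 − 1/2) · (1 − 1/3) · (1 − 1/5) · (1 − 1/7) · (1 − 1/97)
       = 142590 · 4608/20370 = 32256.

32256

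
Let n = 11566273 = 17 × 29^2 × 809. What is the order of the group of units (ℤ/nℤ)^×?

10497536

φ(17) = 17 − 1 = 16.
φ(29^2) = 29^2 − 29^1 = 841 − 29 = 812.
φ(809) = 809 − 1 = 808.
Since φ is multiplicative, φ(11566273) = 16 · 812 · 808 = 10497536.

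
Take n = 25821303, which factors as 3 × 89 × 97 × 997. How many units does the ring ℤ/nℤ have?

16828416

φ(3) = 3 − 1 = 2.
φ(89) = 89 − 1 = 88.
φ(97) = 97 − 1 = 96.
φ(997) = 997 − 1 = 996.
Since φ is multiplicative, φ(25821303) = 2 · 88 · 96 · 996 = 16828416.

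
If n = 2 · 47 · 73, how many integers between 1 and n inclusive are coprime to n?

φ(2) = 2 − 1 = 1.
φ(47) = 47 − 1 = 46.
φ(73) = 73 − 1 = 72.
Since φ is multiplicative, φ(6862) = 1 · 46 · 72 = 3312.

3312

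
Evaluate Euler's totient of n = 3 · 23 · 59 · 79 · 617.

122618496

φ(3) = 3 − 1 = 2.
φ(23) = 23 − 1 = 22.
φ(59) = 59 − 1 = 58.
φ(79) = 79 − 1 = 78.
φ(617) = 617 − 1 = 616.
Multiply: 2 · 22 · 58 · 78 · 616 = 122618496.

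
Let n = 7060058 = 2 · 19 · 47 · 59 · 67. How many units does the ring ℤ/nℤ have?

φ(7060058) = 7060058 · (1 − 1/2) · (1 − 1/19) · (1 − 1/47) · (1 − 1/59) · (1 − 1/67)
       = 7060058 · 3169584/7060058 = 3169584.

3169584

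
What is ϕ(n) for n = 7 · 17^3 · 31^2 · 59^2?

φ(7) = 7 − 1 = 6.
φ(17^3) = 17^2·(17−1) = 289·16 = 4624.
φ(31^2) = 31^1·(31−1) = 31·30 = 930.
φ(59^2) = 59^2 − 59^1 = 3481 − 59 = 3422.
φ(115046183231) = 6 × 4624 × 930 × 3422 = 88294170240.

88294170240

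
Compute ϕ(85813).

85813 = 7 · 13 · 23 · 41.
φ(85813) = 85813 · (1 − 1/7) · (1 − 1/13) · (1 − 1/23) · (1 − 1/41)
       = 85813 · 63360/85813 = 63360.

63360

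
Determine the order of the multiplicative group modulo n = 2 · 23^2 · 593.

φ(2) = 2 − 1 = 1.
φ(23^2) = 23^2 − 23^1 = 529 − 23 = 506.
φ(593) = 593 − 1 = 592.
Multiply: 1 · 506 · 592 = 299552.

299552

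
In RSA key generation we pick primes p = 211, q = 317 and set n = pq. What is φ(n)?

66360

For distinct primes, φ(pq) = (p−1)(q−1) = 210 × 316 = 66360.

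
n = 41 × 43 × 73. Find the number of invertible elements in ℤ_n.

120960

φ(128699) = 128699 · (1 − 1/41) · (1 − 1/43) · (1 − 1/73)
       = 128699 · 120960/128699 = 120960.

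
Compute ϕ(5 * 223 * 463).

φ(516245) = 516245 · (1 − 1/5) · (1 − 1/223) · (1 − 1/463)
       = 516245 · 410256/516245 = 410256.

410256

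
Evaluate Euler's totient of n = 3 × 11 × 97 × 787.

1509120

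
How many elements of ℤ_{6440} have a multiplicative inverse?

2112

First factor: 6440 = 2**3 · 5 · 7 · 23.
φ(2^3) = 2^2·(2−1) = 4·1 = 4.
φ(5) = 5 − 1 = 4.
φ(7) = 7 − 1 = 6.
φ(23) = 23 − 1 = 22.
φ(6440) = 4 × 4 × 6 × 22 = 2112.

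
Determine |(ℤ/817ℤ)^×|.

756

First factor: 817 = 19 · 43.
φ(817) = 817 · (1 − 1/19) · (1 − 1/43)
       = 817 · 756/817 = 756.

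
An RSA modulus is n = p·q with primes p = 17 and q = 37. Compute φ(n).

576

φ(n) = (p − 1)(q − 1) = (17−1)(37−1) = 16·36 = 576.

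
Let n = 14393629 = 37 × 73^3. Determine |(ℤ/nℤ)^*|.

φ(37) = 37 − 1 = 36.
φ(73^3) = 73^2·(73−1) = 5329·72 = 383688.
Since φ is multiplicative, φ(14393629) = 36 · 383688 = 13812768.

13812768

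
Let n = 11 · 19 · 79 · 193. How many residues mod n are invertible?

φ(3186623) = 3186623 · (1 − 1/11) · (1 − 1/19) · (1 − 1/79) · (1 − 1/193)
       = 3186623 · 2695680/3186623 = 2695680.

2695680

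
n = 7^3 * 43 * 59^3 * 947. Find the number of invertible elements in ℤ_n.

φ(7^3) = 7^3 − 7^2 = 343 − 49 = 294.
φ(43) = 43 − 1 = 42.
φ(59^3) = 59^2·(59−1) = 3481·58 = 201898.
φ(947) = 947 − 1 = 946.
Multiply: 294 · 42 · 201898 · 946 = 2358412532784.

2358412532784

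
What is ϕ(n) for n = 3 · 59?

116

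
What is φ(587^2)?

φ(587^2) = 587^2 − 587^1 = 344569 − 587 = 343982.

343982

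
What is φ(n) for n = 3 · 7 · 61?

720

φ(1281) = 1281 · (1 − 1/3) · (1 − 1/7) · (1 − 1/61)
       = 1281 · 720/1281 = 720.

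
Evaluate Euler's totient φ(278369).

Factor 278369: 278369 = 7^2 * 13 * 19 * 23.
φ(7^2) = 7^1·(7−1) = 7·6 = 42.
φ(13) = 13 − 1 = 12.
φ(19) = 19 − 1 = 18.
φ(23) = 23 − 1 = 22.
φ(278369) = 42 × 12 × 18 × 22 = 199584.

199584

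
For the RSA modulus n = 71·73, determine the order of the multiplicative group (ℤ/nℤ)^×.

5040

For distinct primes, φ(pq) = (p−1)(q−1) = 70 × 72 = 5040.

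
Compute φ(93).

Prime factorization: 93 = 3 * 31.
φ(93) = 93 · (1 − 1/3) · (1 − 1/31)
       = 93 · 60/93 = 60.

60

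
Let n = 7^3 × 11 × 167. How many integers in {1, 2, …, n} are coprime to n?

488040

φ(7^3) = 7^2·(7−1) = 49·6 = 294.
φ(11) = 11 − 1 = 10.
φ(167) = 167 − 1 = 166.
φ(630091) = 294 × 10 × 166 = 488040.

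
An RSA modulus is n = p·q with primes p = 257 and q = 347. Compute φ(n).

88576

φ(n) = (p − 1)(q − 1) = (257−1)(347−1) = 256·346 = 88576.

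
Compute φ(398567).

332640

Prime factorization: 398567 = 13 * 23 * 31 * 43.
φ(398567) = 398567 · (1 − 1/13) · (1 − 1/23) · (1 − 1/31) · (1 − 1/43)
       = 398567 · 332640/398567 = 332640.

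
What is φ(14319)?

9072

First factor: 14319 = 3^2 * 37 * 43.
φ(3^2) = 3^1·(3−1) = 3·2 = 6.
φ(37) = 37 − 1 = 36.
φ(43) = 43 − 1 = 42.
Since φ is multiplicative, φ(14319) = 6 · 36 · 42 = 9072.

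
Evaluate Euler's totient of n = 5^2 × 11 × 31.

6000

φ(5^2) = 5^1·(5−1) = 5·4 = 20.
φ(11) = 11 − 1 = 10.
φ(31) = 31 − 1 = 30.
Since φ is multiplicative, φ(8525) = 20 · 10 · 30 = 6000.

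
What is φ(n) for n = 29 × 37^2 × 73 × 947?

φ(29) = 29 − 1 = 28.
φ(37^2) = 37^2 − 37^1 = 1369 − 37 = 1332.
φ(73) = 73 − 1 = 72.
φ(947) = 947 − 1 = 946.
Multiply: 28 · 1332 · 72 · 946 = 2540305152.

2540305152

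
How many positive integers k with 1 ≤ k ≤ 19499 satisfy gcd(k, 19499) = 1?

Prime factorization: 19499 = 17 · 31 · 37.
φ(19499) = 19499 · (1 − 1/17) · (1 − 1/31) · (1 − 1/37)
       = 19499 · 17280/19499 = 17280.

17280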